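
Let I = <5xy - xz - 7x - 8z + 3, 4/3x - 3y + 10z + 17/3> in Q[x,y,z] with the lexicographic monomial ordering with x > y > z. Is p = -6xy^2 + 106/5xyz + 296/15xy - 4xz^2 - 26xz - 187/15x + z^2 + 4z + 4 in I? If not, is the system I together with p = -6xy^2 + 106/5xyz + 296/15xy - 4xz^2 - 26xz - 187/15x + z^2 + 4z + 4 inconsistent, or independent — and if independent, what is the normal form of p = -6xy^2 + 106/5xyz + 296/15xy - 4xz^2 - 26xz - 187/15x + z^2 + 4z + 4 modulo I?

First compute the reduced Gröbner basis of I by Buchberger's algorithm.
f_1 = 5xy - xz - 7x - 8z + 3, LT = xy.
f_2 = 4/3x - 3y + 10z + 17/3, LT = x.

S(f_1,f_2): lcm = xy. S = -1/5xz - 7/5x + 9/4y^2 - 15/2yz - 17/4y - 8/5z + 3/5.
  leading term xz: subtract (-3/20z)·f_2 from -1/5xz - 7/5x + 9/4y^2 - 15/2yz - 17/4y - 8/5z + 3/5 → -7/5x + 9/4y^2 - 159/20yz - 17/4y + 3/2z^2 - 3/4z + 3/5
  leading term x: subtract (-21/20)·f_2 from -7/5x + 9/4y^2 - 159/20yz - 17/4y + 3/2z^2 - 3/4z + 3/5 → 9/4y^2 - 159/20yz - 37/5y + 3/2z^2 + 39/4z + 131/20
  leading term y^2: no divisor's leading term divides it; move 9/4y^2 to the remainder.
  leading term yz: no divisor's leading term divides it; move -159/20yz to the remainder.
  leading term y: no divisor's leading term divides it; move -37/5y to the remainder.
  leading term z^2: no divisor's leading term divides it; move 3/2z^2 to the remainder.
  leading term z: no divisor's leading term divides it; move 39/4z to the remainder.
  leading term 1: no divisor's leading term divides it; move 131/20 to the remainder.
  remainder 9/4y^2 - 159/20yz - 37/5y + 3/2z^2 + 39/4z + 131/20 ≠ 0; add h_3 = 9/4y^2 - 159/20yz - 37/5y + 3/2z^2 + 39/4z + 131/20 to the basis.

The other S-polynomials (S(f_1,h_3), S(f_2,h_3)) all reduce to 0 modulo the current basis, so we have a Gröbner basis.
Inter-reduce: drop elements whose leading term is divisible by another's, tail-reduce, and make monic.
Reduced Gröbner basis: {x - 9/4y + 15/2z + 17/4, y^2 - 53/15yz - 148/45y + 2/3z^2 + 13/3z + 131/45}.
Label its elements g_1 = x - 9/4y + 15/2z + 17/4, g_2 = y^2 - 53/15yz - 148/45y + 2/3z^2 + 13/3z + 131/45.

Reduce p = -6xy^2 + 106/5xyz + 296/15xy - 4xz^2 - 26xz - 187/15x + z^2 + 4z + 4 modulo G:
  leading term xy^2: subtract (-6y^2)·g_1 from -6xy^2 + 106/5xyz + 296/15xy - 4xz^2 - 26xz - 187/15x + z^2 + 4z + 4 → 106/5xyz + 296/15xy - 4xz^2 - 26xz - 187/15x - 27/2y^3 + 45y^2z + 51/2y^2 + z^2 + 4z + 4
  leading term xyz: subtract (106/5yz)·g_1 from 106/5xyz + 296/15xy - 4xz^2 - 26xz - 187/15x - 27/2y^3 + 45y^2z + 51/2y^2 + z^2 + 4z + 4 → 296/15xy - 4xz^2 - 26xz - 187/15x - 27/2y^3 + 927/10y^2z + 51/2y^2 - 159yz^2 - 901/10yz + z^2 + 4z + 4
  leading term xy: subtract (296/15y)·g_1 from 296/15xy - 4xz^2 - 26xz - 187/15x - 27/2y^3 + 927/10y^2z + 51/2y^2 - 159yz^2 - 901/10yz + z^2 + 4z + 4 → -4xz^2 - 26xz - 187/15x - 27/2y^3 + 927/10y^2z + 699/10y^2 - 159yz^2 - 2381/10yz - 1258/15y + z^2 + 4z + 4
  leading term xz^2: subtract (-4z^2)·g_1 from -4xz^2 - 26xz - 187/15x - 27/2y^3 + 927/10y^2z + 699/10y^2 - 159yz^2 - 2381/10yz - 1258/15y + z^2 + 4z + 4 → -26xz - 187/15x - 27/2y^3 + 927/10y^2z + 699/10y^2 - 168yz^2 - 2381/10yz - 1258/15y + 30z^3 + 18z^2 + 4z + 4
  leading term xz: subtract (-26z)·g_1 from -26xz - 187/15x - 27/2y^3 + 927/10y^2z + 699/10y^2 - 168yz^2 - 2381/10yz - 1258/15y + 30z^3 + 18z^2 + 4z + 4 → -187/15x - 27/2y^3 + 927/10y^2z + 699/10y^2 - 168yz^2 - 1483/5yz - 1258/15y + 30z^3 + 213z^2 + 229/2z + 4
  leading term x: subtract (-187/15)·g_1 from -187/15x - 27/2y^3 + 927/10y^2z + 699/10y^2 - 168yz^2 - 1483/5yz - 1258/15y + 30z^3 + 213z^2 + 229/2z + 4 → -27/2y^3 + 927/10y^2z + 699/10y^2 - 168yz^2 - 1483/5yz - 1343/12y + 30z^3 + 213z^2 + 208z + 3419/60
  leading term y^3: subtract (-27/2y)·g_2 from -27/2y^3 + 927/10y^2z + 699/10y^2 - 168yz^2 - 1483/5yz - 1343/12y + 30z^3 + 213z^2 + 208z + 3419/60 → 45y^2z + 51/2y^2 - 159yz^2 - 2381/10yz - 4357/60y + 30z^3 + 213z^2 + 208z + 3419/60
  leading term y^2z: subtract (45z)·g_2 from 45y^2z + 51/2y^2 - 159yz^2 - 2381/10yz - 4357/60y + 30z^3 + 213z^2 + 208z + 3419/60 → 51/2y^2 - 901/10yz - 4357/60y + 18z^2 + 77z + 3419/60
  leading term y^2: subtract (51/2)·g_2 from 51/2y^2 - 901/10yz - 4357/60y + 18z^2 + 77z + 3419/60 → 45/4y + z^2 - 67/2z - 69/4
  leading term y: no divisor's leading term divides it; move 45/4y to the remainder.
  leading term z^2: no divisor's leading term divides it; move z^2 to the remainder.
  leading term z: no divisor's leading term divides it; move -67/2z to the remainder.
  leading term 1: no divisor's leading term divides it; move -69/4 to the remainder.
  normal form = 45/4y + z^2 - 67/2z - 69/4.
The normal form is nonzero, so p ∉ I. Since p minus its normal form lies in I, I + (p) = I + (r) where r = 45/4y + z^2 - 67/2z - 69/4; decide whether this ideal is the whole ring.
Run Buchberger on G together with r (pairs among the g_i already reduce to 0 since G is a Gröbner basis):
g_1 = x - 9/4y + 15/2z + 17/4, LT = x.
g_2 = y^2 - 53/15yz - 148/45y + 2/3z^2 + 13/3z + 131/45, LT = y^2.
r = 45/4y + z^2 - 67/2z - 69/4, LT = y.

S(g_2,r): lcm = y^2. S = -4/45yz^2 - 5/9yz - 79/45y + 2/3z^2 + 13/3z + 131/45.
  leading term yz^2: subtract (-16/2025z^2)·r from -4/45yz^2 - 5/9yz - 79/45y + 2/3z^2 + 13/3z + 131/45 → -5/9yz - 79/45y + 16/2025z^4 - 536/2025z^3 + 358/675z^2 + 13/3z + 131/45
  leading term yz: subtract (-4/81z)·r from -5/9yz - 79/45y + 16/2025z^4 - 536/2025z^3 + 358/675z^2 + 13/3z + 131/45 → -79/45y + 16/2025z^4 - 436/2025z^3 - 2276/2025z^2 + 94/27z + 131/45
  leading term y: subtract (-316/2025)·r from -79/45y + 16/2025z^4 - 436/2025z^3 - 2276/2025z^2 + 94/27z + 131/45 → 16/2025z^4 - 436/2025z^3 - 392/405z^2 - 3536/2025z + 148/675
  leading term z^4: no divisor's leading term divides it; move 16/2025z^4 to the remainder.
  leading term z^3: no divisor's leading term divides it; move -436/2025z^3 to the remainder.
  leading term z^2: no divisor's leading term divides it; move -392/405z^2 to the remainder.
  leading term z: no divisor's leading term divides it; move -3536/2025z to the remainder.
  leading term 1: no divisor's leading term divides it; move 148/675 to the remainder.
  remainder 16/2025z^4 - 436/2025z^3 - 392/405z^2 - 3536/2025z + 148/675 ≠ 0; add m_4 = 16/2025z^4 - 436/2025z^3 - 392/405z^2 - 3536/2025z + 148/675 to the basis.

The other S-polynomials (S(g_1,g_2), S(g_1,r), S(g_1,m_4), S(g_2,m_4), S(r,m_4)) all reduce to 0 modulo the current basis, so we have a Gröbner basis.
Inter-reduce: drop elements whose leading term is divisible by another's, tail-reduce, and make monic.
Reduced Gröbner basis: {x + 1/5z^2 + 4/5z + 4/5, y + 4/45z^2 - 134/45z - 23/15, z^4 - 109/4z^3 - 245/2z^2 - 221z + 111/4}.
The reduced Gröbner basis of I + (p) is {x + 1/5z^2 + 4/5z + 4/5, y + 4/45z^2 - 134/45z - 23/15, z^4 - 109/4z^3 - 245/2z^2 - 221z + 111/4} ≠ {1}, a proper ideal, so the enlarged system stays consistent: p is independent of I, with normal form 45/4y + z^2 - 67/2z - 69/4.

-6xy^2 + 106/5xyz + 296/15xy - 4xz^2 - 26xz - 187/15x + z^2 + 4z + 4 is independent of I; its normal form modulo I is 45/4y + z^2 - 67/2z - 69/4.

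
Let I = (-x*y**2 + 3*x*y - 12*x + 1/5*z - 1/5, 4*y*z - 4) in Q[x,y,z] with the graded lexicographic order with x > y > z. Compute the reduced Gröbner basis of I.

G = {x*z**2 - 1/60*z**3 - 1/4*x*z + 1/60*z**2 + 1/12*x, x*y + 12*x*z - 1/5*z**2 - 3*x + 1/5*z, y*z - 1}

f_1 = -x*y**2 + 3*x*y - 12*x + 1/5*z - 1/5, LT = x*y**2.
f_2 = 4*y*z - 4, LT = y*z.

S(f_1,f_2): lcm = x*y**2*z. S = -3*x*y*z + x*y + 12*x*z - 1/5*z**2 + 1/5*z.
  leading term x*y*z: subtract (-3/4*x)·f_2 from -3*x*y*z + x*y + 12*x*z - 1/5*z**2 + 1/5*z → x*y + 12*x*z - 1/5*z**2 - 3*x + 1/5*z
  leading term x*y: no divisor's leading term divides it; move x*y to the remainder.
  leading term x*z: no divisor's leading term divides it; move 12*x*z to the remainder.
  leading term z**2: no divisor's leading term divides it; move -1/5*z**2 to the remainder.
  leading term x: no divisor's leading term divides it; move -3*x to the remainder.
  leading term z: no divisor's leading term divides it; move 1/5*z to the remainder.
  remainder x*y + 12*x*z - 1/5*z**2 - 3*x + 1/5*z ≠ 0; add g_3 = x*y + 12*x*z - 1/5*z**2 - 3*x + 1/5*z to the basis.

S(f_1,g_3): lcm = x*y**2. S = -12*x*y*z + 1/5*y*z**2 - 1/5*y*z + 12*x - 1/5*z + 1/5.
  leading term x*y*z: subtract (-3*x)·f_2 from -12*x*y*z + 1/5*y*z**2 - 1/5*y*z + 12*x - 1/5*z + 1/5 → 1/5*y*z**2 - 1/5*y*z - 1/5*z + 1/5
  leading term y*z**2: subtract (1/20*z)·f_2 from 1/5*y*z**2 - 1/5*y*z - 1/5*z + 1/5 → -1/5*y*z + 1/5
  leading term y*z: subtract (-1/20)·f_2 from -1/5*y*z + 1/5 → 0
  remainder 0.

S(f_2,g_3): lcm = x*y*z. S = -12*x*z**2 + 1/5*z**3 + 3*x*z - 1/5*z**2 - x.
  leading term x*z**2: no divisor's leading term divides it; move -12*x*z**2 to the remainder.
  leading term z**3: no divisor's leading term divides it; move 1/5*z**3 to the remainder.
  leading term x*z: no divisor's leading term divides it; move 3*x*z to the remainder.
  leading term z**2: no divisor's leading term divides it; move -1/5*z**2 to the remainder.
  leading term x: no divisor's leading term divides it; move -x to the remainder.
  remainder -12*x*z**2 + 1/5*z**3 + 3*x*z - 1/5*z**2 - x ≠ 0; add g_4 = -12*x*z**2 + 1/5*z**3 + 3*x*z - 1/5*z**2 - x to the basis.

S(f_1,g_4): lcm = x*y**2*z**2. S = 1/60*y**2*z**3 + 1/4*x*y**2*z - 3*x*y*z**2 - 1/60*y**2*z**2 - 1/12*x*y**2 + 12*x*z**2 - 1/5*z**3 + 1/5*z**2.
  leading term y**2*z**3: subtract (1/240*y*z**2)·f_2 from 1/60*y**2*z**3 + 1/4*x*y**2*z - 3*x*y*z**2 - 1/60*y**2*z**2 - 1/12*x*y**2 + 12*x*z**2 - 1/5*z**3 + 1/5*z**2 → 1/4*x*y**2*z - 3*x*y*z**2 - 1/60*y**2*z**2 - 1/12*x*y**2 + 12*x*z**2 + 1/60*y*z**2 - 1/5*z**3 + 1/5*z**2
  leading term x*y**2*z: subtract (-1/4*z)·f_1 from 1/4*x*y**2*z - 3*x*y*z**2 - 1/60*y**2*z**2 - 1/12*x*y**2 + 12*x*z**2 + 1/60*y*z**2 - 1/5*z**3 + 1/5*z**2 → -3*x*y*z**2 - 1/60*y**2*z**2 - 1/12*x*y**2 + 3/4*x*y*z + 12*x*z**2 + 1/60*y*z**2 - 1/5*z**3 - 3*x*z + 1/4*z**2 - 1/20*z
  leading term x*y*z**2: subtract (-3/4*x*z)·f_2 from -3*x*y*z**2 - 1/60*y**2*z**2 - 1/12*x*y**2 + 3/4*x*y*z + 12*x*z**2 + 1/60*y*z**2 - 1/5*z**3 - 3*x*z + 1/4*z**2 - 1/20*z → -1/60*y**2*z**2 - 1/12*x*y**2 + 3/4*x*y*z + 12*x*z**2 + 1/60*y*z**2 - 1/5*z**3 - 6*x*z + 1/4*z**2 - 1/20*z
  leading term y**2*z**2: subtract (-1/240*y*z)·f_2 from -1/60*y**2*z**2 - 1/12*x*y**2 + 3/4*x*y*z + 12*x*z**2 + 1/60*y*z**2 - 1/5*z**3 - 6*x*z + 1/4*z**2 - 1/20*z → -1/12*x*y**2 + 3/4*x*y*z + 12*x*z**2 + 1/60*y*z**2 - 1/5*z**3 - 6*x*z - 1/60*y*z + 1/4*z**2 - 1/20*z
  leading term x*y**2: subtract (1/12)·f_1 from -1/12*x*y**2 + 3/4*x*y*z + 12*x*z**2 + 1/60*y*z**2 - 1/5*z**3 - 6*x*z - 1/60*y*z + 1/4*z**2 - 1/20*z → 3/4*x*y*z + 12*x*z**2 + 1/60*y*z**2 - 1/5*z**3 - 1/4*x*y - 6*x*z - 1/60*y*z + 1/4*z**2 + x - 1/15*z + 1/60
  leading term x*y*z: subtract (3/16*x)·f_2 from 3/4*x*y*z + 12*x*z**2 + 1/60*y*z**2 - 1/5*z**3 - 1/4*x*y - 6*x*z - 1/60*y*z + 1/4*z**2 + x - 1/15*z + 1/60 → 12*x*z**2 + 1/60*y*z**2 - 1/5*z**3 - 1/4*x*y - 6*x*z - 1/60*y*z + 1/4*z**2 + 7/4*x - 1/15*z + 1/60
  leading term x*z**2: subtract (-1)·g_4 from 12*x*z**2 + 1/60*y*z**2 - 1/5*z**3 - 1/4*x*y - 6*x*z - 1/60*y*z + 1/4*z**2 + 7/4*x - 1/15*z + 1/60 → 1/60*y*z**2 - 1/4*x*y - 3*x*z - 1/60*y*z + 1/20*z**2 + 3/4*x - 1/15*z + 1/60
  leading term y*z**2: subtract (1/240*z)·f_2 from 1/60*y*z**2 - 1/4*x*y - 3*x*z - 1/60*y*z + 1/20*z**2 + 3/4*x - 1/15*z + 1/60 → -1/4*x*y - 3*x*z - 1/60*y*z + 1/20*z**2 + 3/4*x - 1/20*z + 1/60
  leading term x*y: subtract (-1/4)·g_3 from -1/4*x*y - 3*x*z - 1/60*y*z + 1/20*z**2 + 3/4*x - 1/20*z + 1/60 → -1/60*y*z + 1/60
  leading term y*z: subtract (-1/240)·f_2 from -1/60*y*z + 1/60 → 0
  remainder 0.

S(f_2,g_4): lcm = x*y*z**2. S = 1/60*y*z**3 + 1/4*x*y*z - 1/60*y*z**2 - 1/12*x*y - x*z.
  leading term y*z**3: subtract (1/240*z**2)·f_2 from 1/60*y*z**3 + 1/4*x*y*z - 1/60*y*z**2 - 1/12*x*y - x*z → 1/4*x*y*z - 1/60*y*z**2 - 1/12*x*y - x*z + 1/60*z**2
  leading term x*y*z: subtract (1/16*x)·f_2 from 1/4*x*y*z - 1/60*y*z**2 - 1/12*x*y - x*z + 1/60*z**2 → -1/60*y*z**2 - 1/12*x*y - x*z + 1/60*z**2 + 1/4*x
  leading term y*z**2: subtract (-1/240*z)·f_2 from -1/60*y*z**2 - 1/12*x*y - x*z + 1/60*z**2 + 1/4*x → -1/12*x*y - x*z + 1/60*z**2 + 1/4*x - 1/60*z
  leading term x*y: subtract (-1/12)·g_3 from -1/12*x*y - x*z + 1/60*z**2 + 1/4*x - 1/60*z → 0
  remainder 0.

S(g_3,g_4): lcm = x*y*z**2. S = 12*x*z**3 + 1/60*y*z**3 - 1/5*z**4 + 1/4*x*y*z - 3*x*z**2 - 1/60*y*z**2 + 1/5*z**3 - 1/12*x*y.
  leading term x*z**3: subtract (-z)·g_4 from 12*x*z**3 + 1/60*y*z**3 - 1/5*z**4 + 1/4*x*y*z - 3*x*z**2 - 1/60*y*z**2 + 1/5*z**3 - 1/12*x*y → 1/60*y*z**3 + 1/4*x*y*z - 1/60*y*z**2 - 1/12*x*y - x*z
  leading term y*z**3: subtract (1/240*z**2)·f_2 from 1/60*y*z**3 + 1/4*x*y*z - 1/60*y*z**2 - 1/12*x*y - x*z → 1/4*x*y*z - 1/60*y*z**2 - 1/12*x*y - x*z + 1/60*z**2
  leading term x*y*z: subtract (1/16*x)·f_2 from 1/4*x*y*z - 1/60*y*z**2 - 1/12*x*y - x*z + 1/60*z**2 → -1/60*y*z**2 - 1/12*x*y - x*z + 1/60*z**2 + 1/4*x
  leading term y*z**2: subtract (-1/240*z)·f_2 from -1/60*y*z**2 - 1/12*x*y - x*z + 1/60*z**2 + 1/4*x → -1/12*x*y - x*z + 1/60*z**2 + 1/4*x - 1/60*z
  leading term x*y: subtract (-1/12)·g_3 from -1/12*x*y - x*z + 1/60*z**2 + 1/4*x - 1/60*z → 0
  remainder 0.

Every S-polynomial of the final basis reduces to 0, so we have a Gröbner basis.
Inter-reduce: drop elements whose leading term is divisible by another's, tail-reduce, and make monic.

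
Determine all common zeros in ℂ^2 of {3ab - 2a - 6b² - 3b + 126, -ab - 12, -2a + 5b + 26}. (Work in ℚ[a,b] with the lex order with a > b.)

Compute a lex Gröbner basis by Buchberger's algorithm.
f_1 = 3ab - 2a - 6b² - 3b + 126, LT = ab.
f_2 = -ab - 12, LT = ab.
f_3 = -2a + 5b + 26, LT = a.

S(f_1,f_2): lcm = ab. S = -⅔a - 2b² - b + 30.
  leading term a: subtract (⅓)·f_3 from -⅔a - 2b² - b + 30 → -2b² - 8/3b + 64/3
  leading term b²: no divisor's leading term divides it; move -2b² to the remainder.
  leading term b: no divisor's leading term divides it; move -8/3b to the remainder.
  leading term 1: no divisor's leading term divides it; move 64/3 to the remainder.
  remainder -2b² - 8/3b + 64/3 ≠ 0; add h_4 = -2b² - 8/3b + 64/3 to the basis.

S(f_1,f_3): lcm = ab. S = -⅔a + ½b² + 12b + 42.
  leading term a: subtract (⅓)·f_3 from -⅔a + ½b² + 12b + 42 → ½b² + 31/3b + 100/3
  leading term b²: subtract (-¼)·h_4 from ½b² + 31/3b + 100/3 → 29/3b + 116/3
  leading term b: no divisor's leading term divides it; move 29/3b to the remainder.
  leading term 1: no divisor's leading term divides it; move 116/3 to the remainder.
  remainder 29/3b + 116/3 ≠ 0; add h_5 = 29/3b + 116/3 to the basis.

The other S-polynomials (S(f_2,f_3), S(f_1,h_4), S(f_2,h_4), S(f_3,h_4), S(f_1,h_5), S(f_2,h_5), S(f_3,h_5), S(h_4,h_5)) all reduce to 0 modulo the current basis, so we have a Gröbner basis.
Inter-reduce: drop elements whose leading term is divisible by another's, tail-reduce, and make monic.
Reduced Gröbner basis: {a - 3, b + 4}.

The lex basis is triangular: the last element involves only b. Solving b + 4 = 0 gives b ∈ {-4}; substituting each value into the earlier elements determines the remaining variables.
  b = -4: the earlier basis element becomes a - 3 = 0, giving a = 3 — point (3, -4).
Substituting each solution back into the original system confirms all equations vanish.

{(3, -4)}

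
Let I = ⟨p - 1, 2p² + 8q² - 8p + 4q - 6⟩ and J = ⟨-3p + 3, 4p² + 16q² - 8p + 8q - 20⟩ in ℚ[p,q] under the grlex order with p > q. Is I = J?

Since reduced Gröbner bases are canonical representatives of ideals under a given ordering, it suffices to compute and compare them.
Buchberger on the first generating set:
f_1 = p - 1, LT = p.
f_2 = 2p² + 8q² - 8p + 4q - 6, LT = p².

S(f_1,f_2): lcm = p². S = -4q² + 3p - 2q + 3.
  leading term q²: no divisor's leading term divides it; move -4q² to the remainder.
  leading term p: subtract (3)·f_1 from 3p - 2q + 3 → -2q + 6
  leading term q: no divisor's leading term divides it; move -2q to the remainder.
  leading term 1: no divisor's leading term divides it; move 6 to the remainder.
  remainder -4q² - 2q + 6 ≠ 0; add g_3 = -4q² - 2q + 6 to the basis.

S(f_1,g_3): leading monomials are coprime, so the S-polynomial reduces to 0 (Buchberger's first criterion).
S(f_2,g_3): leading monomials are coprime, so the S-polynomial reduces to 0 (Buchberger's first criterion).
Every S-polynomial of the final basis reduces to 0, so we have a Gröbner basis.
Inter-reduce: drop elements whose leading term is divisible by another's, tail-reduce, and make monic.
Reduced Gröbner basis: {q² + ½q - 3/2, p - 1}.

Buchberger on the second generating set:
h_1 = -3p + 3, LT = p.
h_2 = 4p² + 16q² - 8p + 8q - 20, LT = p².

S(h_1,h_2): lcm = p². S = -4q² + p - 2q + 5.
  leading term q²: no divisor's leading term divides it; move -4q² to the remainder.
  leading term p: subtract (-⅓)·h_1 from p - 2q + 5 → -2q + 6
  leading term q: no divisor's leading term divides it; move -2q to the remainder.
  leading term 1: no divisor's leading term divides it; move 6 to the remainder.
  remainder -4q² - 2q + 6 ≠ 0; add k_3 = -4q² - 2q + 6 to the basis.

S(h_1,k_3): leading monomials are coprime, so the S-polynomial reduces to 0 (Buchberger's first criterion).
S(h_2,k_3): leading monomials are coprime, so the S-polynomial reduces to 0 (Buchberger's first criterion).
Every S-polynomial of the final basis reduces to 0, so we have a Gröbner basis.
Inter-reduce: drop elements whose leading term is divisible by another's, tail-reduce, and make monic.
Reduced Gröbner basis: {q² + ½q - 3/2, p - 1}.

The two bases agree; hence the ideals are identical.

Yes, the ideals are equal.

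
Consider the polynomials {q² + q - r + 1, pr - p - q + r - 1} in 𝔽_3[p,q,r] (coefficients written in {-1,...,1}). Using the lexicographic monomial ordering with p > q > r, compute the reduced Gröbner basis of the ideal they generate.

f_1 = q² + q - r + 1, LT = q².
f_2 = pr - p - q + r - 1, LT = pr.

The S-polynomials (S(f_1,f_2)) all reduce to 0 modulo the current basis, so we have a Gröbner basis.

G = {pr - p - q + r - 1, q² + q - r + 1}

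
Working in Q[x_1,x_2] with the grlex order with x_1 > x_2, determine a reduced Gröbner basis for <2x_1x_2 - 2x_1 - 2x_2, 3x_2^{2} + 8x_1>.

G = {x_1^{2} - \tfrac{5}{8}x_1 + \tfrac{3}{8}x_2, x_1x_2 - x_1 - x_2, x_2^{2} + \tfrac{8}{3}x_1}

This is the nonlinear analogue of row-reducing a linear system.

f_1 = 2x_1x_2 - 2x_1 - 2x_2, LT = x_1x_2.
f_2 = 3x_2^{2} + 8x_1, LT = x_2^{2}.

S(f_1,f_2): lcm = x_1x_2^{2}. S = -\tfrac{8}{3}x_1^{2} - x_1x_2 - x_2^{2}.
  leading term x_1^{2}: no divisor's leading term divides it; move -\tfrac{8}{3}x_1^{2} to the remainder.
  leading term x_1x_2: subtract (-\tfrac{1}{2})·f_1 from -x_1x_2 - x_2^{2} → -x_2^{2} - x_1 - x_2
  leading term x_2^{2}: subtract (-\tfrac{1}{3})·f_2 from -x_2^{2} - x_1 - x_2 → \tfrac{5}{3}x_1 - x_2
  leading term x_1: no divisor's leading term divides it; move \tfrac{5}{3}x_1 to the remainder.
  leading term x_2: no divisor's leading term divides it; move -x_2 to the remainder.
  remainder -\tfrac{8}{3}x_1^{2} + \tfrac{5}{3}x_1 - x_2 ≠ 0; add g_3 = -\tfrac{8}{3}x_1^{2} + \tfrac{5}{3}x_1 - x_2 to the basis.

S(f_1,g_3): lcm = x_1^{2}x_2. S = -x_1^{2} - \tfrac{3}{8}x_1x_2 - \tfrac{3}{8}x_2^{2}.
  leading term x_1^{2}: subtract (\tfrac{3}{8})·g_3 from -x_1^{2} - \tfrac{3}{8}x_1x_2 - \tfrac{3}{8}x_2^{2} → -\tfrac{3}{8}x_1x_2 - \tfrac{3}{8}x_2^{2} - \tfrac{5}{8}x_1 + \tfrac{3}{8}x_2
  leading term x_1x_2: subtract (-\tfrac{3}{16})·f_1 from -\tfrac{3}{8}x_1x_2 - \tfrac{3}{8}x_2^{2} - \tfrac{5}{8}x_1 + \tfrac{3}{8}x_2 → -\tfrac{3}{8}x_2^{2} - x_1
  leading term x_2^{2}: subtract (-\tfrac{1}{8})·f_2 from -\tfrac{3}{8}x_2^{2} - x_1 → 0
  remainder 0.

S(f_2,g_3): leading monomials are coprime, so the S-polynomial reduces to 0 (Buchberger's first criterion).
Every S-polynomial of the final basis reduces to 0, so we have a Gröbner basis.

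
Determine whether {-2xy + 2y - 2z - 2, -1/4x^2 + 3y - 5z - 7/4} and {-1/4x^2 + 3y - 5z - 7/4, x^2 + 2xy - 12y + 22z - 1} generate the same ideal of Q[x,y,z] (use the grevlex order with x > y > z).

Two ideals are equal iff their reduced Gröbner bases coincide (the reduced basis is unique for a fixed ordering).
Buchberger on the first generating set:
f_1 = -2xy + 2y - 2z - 2, LT = xy.
f_2 = -1/4x^2 + 3y - 5z - 7/4, LT = x^2.

S(f_1,f_2): lcm = x^2y. S = -xy + 12y^2 + xz - 20yz + x - 7y.
  leading term xy: subtract (1/2)·f_1 from -xy + 12y^2 + xz - 20yz + x - 7y → 12y^2 + xz - 20yz + x - 8y + z + 1
  leading term y^2: no divisor's leading term divides it; move 12y^2 to the remainder.
  leading term xz: no divisor's leading term divides it; move xz to the remainder.
  leading term yz: no divisor's leading term divides it; move -20yz to the remainder.
  leading term x: no divisor's leading term divides it; move x to the remainder.
  leading term y: no divisor's leading term divides it; move -8y to the remainder.
  leading term z: no divisor's leading term divides it; move z to the remainder.
  leading term 1: no divisor's leading term divides it; move 1 to the remainder.
  remainder 12y^2 + xz - 20yz + x - 8y + z + 1 ≠ 0; add g_3 = 12y^2 + xz - 20yz + x - 8y + z + 1 to the basis.

The other S-polynomials (S(f_1,g_3), S(f_2,g_3)) all reduce to 0 modulo the current basis, so we have a Gröbner basis.
Inter-reduce: drop elements whose leading term is divisible by another's, tail-reduce, and make monic.
Reduced Gröbner basis: {x^2 - 12y + 20z + 7, xy - y + z + 1, y^2 + 1/12xz - 5/3yz + 1/12x - 2/3y + 1/12z + 1/12}.

Buchberger on the second generating set:
h_1 = -1/4x^2 + 3y - 5z - 7/4, LT = x^2.
h_2 = x^2 + 2xy - 12y + 22z - 1, LT = x^2.

S(h_1,h_2): lcm = x^2. S = -2xy - 2z + 8.
  leading term xy: no divisor's leading term divides it; move -2xy to the remainder.
  leading term z: no divisor's leading term divides it; move -2z to the remainder.
  leading term 1: no divisor's leading term divides it; move 8 to the remainder.
  remainder -2xy - 2z + 8 ≠ 0; add k_3 = -2xy - 2z + 8 to the basis.

S(h_1,k_3): lcm = x^2y. S = -12y^2 - xz + 20yz + 4x + 7y.
  leading term y^2: no divisor's leading term divides it; move -12y^2 to the remainder.
  leading term xz: no divisor's leading term divides it; move -xz to the remainder.
  leading term yz: no divisor's leading term divides it; move 20yz to the remainder.
  leading term x: no divisor's leading term divides it; move 4x to the remainder.
  leading term y: no divisor's leading term divides it; move 7y to the remainder.
  remainder -12y^2 - xz + 20yz + 4x + 7y ≠ 0; add k_4 = -12y^2 - xz + 20yz + 4x + 7y to the basis.

The other S-polynomials (S(h_2,k_3), S(h_1,k_4), S(h_2,k_4), S(k_3,k_4)) all reduce to 0 modulo the current basis, so we have a Gröbner basis.
Inter-reduce: drop elements whose leading term is divisible by another's, tail-reduce, and make monic.
Reduced Gröbner basis: {x^2 - 12y + 20z + 7, xy + z - 4, y^2 + 1/12xz - 5/3yz - 1/3x - 7/12y}.

These differ, so the ideals are not equal.

No, the ideals differ.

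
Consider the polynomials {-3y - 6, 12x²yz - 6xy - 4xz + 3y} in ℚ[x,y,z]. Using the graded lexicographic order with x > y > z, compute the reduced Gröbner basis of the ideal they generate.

G = {x²z + ⅙xz - ½x + ¼, y + 2}

The reduced Gröbner basis is the canonical form of the ideal for this ordering.

f_1 = -3y - 6, LT = y.
f_2 = 12x²yz - 6xy - 4xz + 3y, LT = x²yz.

S(f_1,f_2): lcm = x²yz. S = 2x²z + ½xy + ⅓xz - ¼y.
  leading term x²z: no divisor's leading term divides it; move 2x²z to the remainder.
  leading term xy: subtract (-⅙x)·f_1 from ½xy + ⅓xz - ¼y → ⅓xz - x - ¼y
  leading term xz: no divisor's leading term divides it; move ⅓xz to the remainder.
  leading term x: no divisor's leading term divides it; move -x to the remainder.
  leading term y: subtract (1/12)·f_1 from -¼y → ½
  leading term 1: no divisor's leading term divides it; move ½ to the remainder.
  remainder 2x²z + ⅓xz - x + ½ ≠ 0; add g_3 = 2x²z + ⅓xz - x + ½ to the basis.

S(f_1,g_3): leading monomials are coprime, so the S-polynomial reduces to 0 (Buchberger's first criterion).
S(f_2,g_3): lcm = x²yz. S = -⅙xyz - ⅓xz.
  leading term xyz: subtract (1/18xz)·f_1 from -⅙xyz - ⅓xz → 0
  remainder 0.

Every S-polynomial of the final basis reduces to 0, so we have a Gröbner basis.
Inter-reduce: drop elements whose leading term is divisible by another's, tail-reduce, and make monic.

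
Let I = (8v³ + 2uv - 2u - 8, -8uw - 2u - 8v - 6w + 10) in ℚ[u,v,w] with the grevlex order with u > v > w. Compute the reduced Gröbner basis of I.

G = {v³ + ¼uv - ¼u - 1, uw + ¼u + v + ¾w - 5/4}

This is the nonlinear analogue of row-reducing a linear system.

f_1 = 8v³ + 2uv - 2u - 8, LT = v³.
f_2 = -8uw - 2u - 8v - 6w + 10, LT = uw.

S(f_1,f_2): leading monomials are coprime, so the S-polynomial reduces to 0 (Buchberger's first criterion).
Every S-polynomial of the final basis reduces to 0, so we have a Gröbner basis.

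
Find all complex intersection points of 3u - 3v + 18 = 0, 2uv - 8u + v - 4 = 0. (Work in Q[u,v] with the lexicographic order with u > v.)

Compute a lex Gröbner basis by Buchberger's algorithm.
f_1 = 3u - 3v + 18, LT = u.
f_2 = 2uv - 8u + v - 4, LT = uv.

S(f_1,f_2): lcm = uv. S = 4u - v^2 + 11/2v + 2.
  leading term u: subtract (4/3)·f_1 from 4u - v^2 + 11/2v + 2 → -v^2 + 19/2v - 22
  leading term v^2: no divisor's leading term divides it; move -v^2 to the remainder.
  leading term v: no divisor's leading term divides it; move 19/2v to the remainder.
  leading term 1: no divisor's leading term divides it; move -22 to the remainder.
  remainder -v^2 + 19/2v - 22 ≠ 0; add h_3 = -v^2 + 19/2v - 22 to the basis.

The other S-polynomials (S(f_1,h_3), S(f_2,h_3)) all reduce to 0 modulo the current basis, so we have a Gröbner basis.
Inter-reduce: drop elements whose leading term is divisible by another's, tail-reduce, and make monic.
Reduced Gröbner basis: {u - v + 6, v^2 - 19/2v + 22}.

From the last basis element, v^2 - 19/2v + 22 = 0, so v takes values in {4, 11/2}. Each choice, substituted upward through the basis, yields the corresponding point(s) of the solution set.
  v = 4: the earlier basis element becomes u + 2 = 0, giving u = -2 — point (-2, 4).
  v = 11/2: the earlier basis element becomes u + 1/2 = 0, giving u = -1/2 — point (-1/2, 11/2).
Check: every point annihilates each of the original generators.

{(-2, 4), (-1/2, 11/2)}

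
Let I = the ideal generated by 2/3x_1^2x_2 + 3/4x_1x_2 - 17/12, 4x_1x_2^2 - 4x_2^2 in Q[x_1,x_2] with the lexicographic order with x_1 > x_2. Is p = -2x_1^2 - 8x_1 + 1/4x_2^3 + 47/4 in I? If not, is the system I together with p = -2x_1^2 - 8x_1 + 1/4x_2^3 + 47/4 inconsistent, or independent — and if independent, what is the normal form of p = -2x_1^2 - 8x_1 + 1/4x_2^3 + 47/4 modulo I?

Adjoining -2x_1^2 - 8x_1 + 1/4x_2^3 + 47/4 makes the ideal the whole ring: the system is inconsistent.

First compute the reduced Gröbner basis of I by Buchberger's algorithm.
f_1 = 2/3x_1^2x_2 + 3/4x_1x_2 - 17/12, LT = x_1^2x_2.
f_2 = 4x_1x_2^2 - 4x_2^2, LT = x_1x_2^2.

S(f_1,f_2): lcm = x_1^2x_2^2. S = 17/8x_1x_2^2 - 17/8x_2.
  leading term x_1x_2^2: subtract (17/32)·f_2 from 17/8x_1x_2^2 - 17/8x_2 → 17/8x_2^2 - 17/8x_2
  leading term x_2^2: no divisor's leading term divides it; move 17/8x_2^2 to the remainder.
  leading term x_2: no divisor's leading term divides it; move -17/8x_2 to the remainder.
  remainder 17/8x_2^2 - 17/8x_2 ≠ 0; add h_3 = 17/8x_2^2 - 17/8x_2 to the basis.

S(f_1,h_3): lcm = x_1^2x_2^2. S = x_1^2x_2 + 9/8x_1x_2^2 - 17/8x_2.
  leading term x_1^2x_2: subtract (3/2)·f_1 from x_1^2x_2 + 9/8x_1x_2^2 - 17/8x_2 → 9/8x_1x_2^2 - 9/8x_1x_2 - 17/8x_2 + 17/8
  leading term x_1x_2^2: subtract (9/32)·f_2 from 9/8x_1x_2^2 - 9/8x_1x_2 - 17/8x_2 + 17/8 → -9/8x_1x_2 + 9/8x_2^2 - 17/8x_2 + 17/8
  leading term x_1x_2: no divisor's leading term divides it; move -9/8x_1x_2 to the remainder.
  leading term x_2^2: subtract (9/17)·h_3 from 9/8x_2^2 - 17/8x_2 + 17/8 → -x_2 + 17/8
  leading term x_2: no divisor's leading term divides it; move -x_2 to the remainder.
  leading term 1: no divisor's leading term divides it; move 17/8 to the remainder.
  remainder -9/8x_1x_2 - x_2 + 17/8 ≠ 0; add h_4 = -9/8x_1x_2 - x_2 + 17/8 to the basis.

S(f_2,h_3): lcm = x_1x_2^2. S = x_1x_2 - x_2^2.
  leading term x_1x_2: subtract (-8/9)·h_4 from x_1x_2 - x_2^2 → -x_2^2 - 8/9x_2 + 17/9
  leading term x_2^2: subtract (-8/17)·h_3 from -x_2^2 - 8/9x_2 + 17/9 → -17/9x_2 + 17/9
  leading term x_2: no divisor's leading term divides it; move -17/9x_2 to the remainder.
  leading term 1: no divisor's leading term divides it; move 17/9 to the remainder.
  remainder -17/9x_2 + 17/9 ≠ 0; add h_5 = -17/9x_2 + 17/9 to the basis.

S(f_1,h_4): lcm = x_1^2x_2. S = 17/72x_1x_2 + 17/9x_1 - 17/8.
  leading term x_1x_2: subtract (-17/81)·h_4 from 17/72x_1x_2 + 17/9x_1 - 17/8 → 17/9x_1 - 17/81x_2 - 136/81
  leading term x_1: no divisor's leading term divides it; move 17/9x_1 to the remainder.
  leading term x_2: subtract (1/9)·h_5 from -17/81x_2 - 136/81 → -17/9
  leading term 1: no divisor's leading term divides it; move -17/9 to the remainder.
  remainder 17/9x_1 - 17/9 ≠ 0; add h_6 = 17/9x_1 - 17/9 to the basis.

S(f_2,h_4): lcm = x_1x_2^2. S = -17/9x_2^2 + 17/9x_2.
  leading term x_2^2: subtract (-8/9)·h_3 from -17/9x_2^2 + 17/9x_2 → 0
  remainder 0.

S(h_3,h_4): lcm = x_1x_2^2. S = -x_1x_2 - 8/9x_2^2 + 17/9x_2.
  leading term x_1x_2: subtract (8/9)·h_4 from -x_1x_2 - 8/9x_2^2 + 17/9x_2 → -8/9x_2^2 + 25/9x_2 - 17/9
  leading term x_2^2: subtract (-64/153)·h_3 from -8/9x_2^2 + 25/9x_2 - 17/9 → 17/9x_2 - 17/9
  leading term x_2: subtract (-1)·h_5 from 17/9x_2 - 17/9 → 0
  remainder 0.

S(f_1,h_5): lcm = x_1^2x_2. S = x_1^2 + 9/8x_1x_2 - 17/8.
  leading term x_1^2: subtract (9/17x_1)·h_6 from x_1^2 + 9/8x_1x_2 - 17/8 → 9/8x_1x_2 + x_1 - 17/8
  leading term x_1x_2: subtract (-1)·h_4 from 9/8x_1x_2 + x_1 - 17/8 → x_1 - x_2
  leading term x_1: subtract (9/17)·h_6 from x_1 - x_2 → -x_2 + 1
  leading term x_2: subtract (9/17)·h_5 from -x_2 + 1 → 0
  remainder 0.

S(f_2,h_5): lcm = x_1x_2^2. S = x_1x_2 - x_2^2.
  leading term x_1x_2: subtract (-8/9)·h_4 from x_1x_2 - x_2^2 → -x_2^2 - 8/9x_2 + 17/9
  leading term x_2^2: subtract (-8/17)·h_3 from -x_2^2 - 8/9x_2 + 17/9 → -17/9x_2 + 17/9
  leading term x_2: subtract (1)·h_5 from -17/9x_2 + 17/9 → 0
  remainder 0.

S(h_3,h_5): lcm = x_2^2. S = 0.
  remainder 0.

S(h_4,h_5): lcm = x_1x_2. S = x_1 + 8/9x_2 - 17/9.
  leading term x_1: subtract (9/17)·h_6 from x_1 + 8/9x_2 - 17/9 → 8/9x_2 - 8/9
  leading term x_2: subtract (-8/17)·h_5 from 8/9x_2 - 8/9 → 0
  remainder 0.

S(f_1,h_6): lcm = x_1^2x_2. S = 17/8x_1x_2 - 17/8.
  leading term x_1x_2: subtract (-17/9)·h_4 from 17/8x_1x_2 - 17/8 → -17/9x_2 + 17/9
  leading term x_2: subtract (1)·h_5 from -17/9x_2 + 17/9 → 0
  remainder 0.

S(f_2,h_6): lcm = x_1x_2^2. S = 0.
  remainder 0.

S(h_3,h_6): leading monomials are coprime, so the S-polynomial reduces to 0 (Buchberger's first criterion).
S(h_4,h_6): lcm = x_1x_2. S = 17/9x_2 - 17/9.
  leading term x_2: subtract (-1)·h_5 from 17/9x_2 - 17/9 → 0
  remainder 0.

S(h_5,h_6): leading monomials are coprime, so the S-polynomial reduces to 0 (Buchberger's first criterion).
Every S-polynomial of the final basis reduces to 0, so we have a Gröbner basis.
Inter-reduce: drop elements whose leading term is divisible by another's, tail-reduce, and make monic.
Reduced Gröbner basis: {x_1 - 1, x_2 - 1}.
Label its elements g_1 = x_1 - 1, g_2 = x_2 - 1.

Reduce p = -2x_1^2 - 8x_1 + 1/4x_2^3 + 47/4 modulo G:
  leading term x_1^2: subtract (-2x_1)·g_1 from -2x_1^2 - 8x_1 + 1/4x_2^3 + 47/4 → -10x_1 + 1/4x_2^3 + 47/4
  leading term x_1: subtract (-10)·g_1 from -10x_1 + 1/4x_2^3 + 47/4 → 1/4x_2^3 + 7/4
  leading term x_2^3: subtract (1/4x_2^2)·g_2 from 1/4x_2^3 + 7/4 → 1/4x_2^2 + 7/4
  leading term x_2^2: subtract (1/4x_2)·g_2 from 1/4x_2^2 + 7/4 → 1/4x_2 + 7/4
  leading term x_2: subtract (1/4)·g_2 from 1/4x_2 + 7/4 → 2
  leading term 1: no divisor's leading term divides it; move 2 to the remainder.
  normal form = 2.
The normal form is nonzero, so p ∉ I. Since p minus its normal form lies in I, I + (p) = I + (r) where r = 2; decide whether this ideal is the whole ring.
Here r = 2 is a nonzero constant, hence a unit: 1 ∈ I + (p), the Gröbner basis of I + (p) is {1}, and the enlarged system has no common solution — adjoining p is inconsistent.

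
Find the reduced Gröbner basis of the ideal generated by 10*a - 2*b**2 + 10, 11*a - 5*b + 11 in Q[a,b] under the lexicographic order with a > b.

G = {a - 5/11*b + 1, b**2 - 25/11*b}

Buchberger's algorithm terminates because the ascending chain of leading-term ideals stabilizes.

f_1 = 10*a - 2*b**2 + 10, LT = a.
f_2 = 11*a - 5*b + 11, LT = a.

S(f_1,f_2): lcm = a. S = -1/5*b**2 + 5/11*b.
  reduce S modulo (f_1, f_2):
  remainder -1/5*b**2 + 5/11*b ≠ 0; add g_3 = -1/5*b**2 + 5/11*b to the basis.

The other S-polynomials (S(f_1,g_3), S(f_2,g_3)) all reduce to 0 modulo the current basis, so we have a Gröbner basis.
Inter-reduce: drop elements whose leading term is divisible by another's, tail-reduce, and make monic.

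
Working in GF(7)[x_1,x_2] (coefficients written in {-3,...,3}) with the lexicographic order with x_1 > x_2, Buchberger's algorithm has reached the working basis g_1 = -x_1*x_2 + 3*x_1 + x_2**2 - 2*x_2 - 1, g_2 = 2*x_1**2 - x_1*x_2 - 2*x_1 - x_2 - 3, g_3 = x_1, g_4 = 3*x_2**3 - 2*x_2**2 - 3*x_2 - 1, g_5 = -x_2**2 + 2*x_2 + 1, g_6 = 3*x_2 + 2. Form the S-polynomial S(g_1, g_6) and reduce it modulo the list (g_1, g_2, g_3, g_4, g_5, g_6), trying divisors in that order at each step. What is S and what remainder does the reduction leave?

lcm(LM(g_1), LM(g_6)) = x_1*x_2.
S = (lcm/LT(g_1))·g_1 − (lcm/LT(g_6))·g_6 = x_1 - x_2**2 + 2*x_2 + 1.
Reduce S modulo (g_1, g_2, g_3, g_4, g_5, g_6) in that order:
  leading term x_1: subtract (1)·g_3 from x_1 - x_2**2 + 2*x_2 + 1 → -x_2**2 + 2*x_2 + 1
  leading term x_2**2: subtract (1)·g_5 from -x_2**2 + 2*x_2 + 1 → 0
The remainder is 0, so this S-polynomial contributes no new basis element.

S(g_1, g_6) = x_1 - x_2**2 + 2*x_2 + 1; remainder on division = 0.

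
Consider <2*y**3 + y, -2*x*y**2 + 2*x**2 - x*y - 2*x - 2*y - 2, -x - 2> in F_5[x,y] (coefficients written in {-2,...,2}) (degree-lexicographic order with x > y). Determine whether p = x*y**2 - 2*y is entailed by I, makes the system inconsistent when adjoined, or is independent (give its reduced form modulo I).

First compute the reduced Gröbner basis of I by Buchberger's algorithm.
f_1 = 2*y**3 + y, LT = y**3.
f_2 = -2*x*y**2 + 2*x**2 - x*y - 2*x - 2*y - 2, LT = x*y**2.
f_3 = -x - 2, LT = x.

S(f_1,f_2): lcm = x*y**3. S = x**2*y + 2*x*y**2 + 2*x*y - y**2 - y.
  reduce S modulo (f_1, f_2, f_3):
  remainder -y**2 - y ≠ 0; add h_4 = -y**2 - y to the basis.

S(f_2,f_3): lcm = x*y**2. S = -x**2 - 2*x*y - 2*y**2 + x + y + 1.
  reduce S modulo (f_1, f_2, f_3, h_4):
  remainder 2*y ≠ 0; add h_5 = 2*y to the basis.

The other S-polynomials (S(f_1,f_3), S(f_1,h_4), S(f_2,h_4), S(f_3,h_4), S(f_1,h_5), S(f_2,h_5), S(f_3,h_5), S(h_4,h_5)) all reduce to 0 modulo the current basis, so we have a Gröbner basis.
Inter-reduce: drop elements whose leading term is divisible by another's, tail-reduce, and make monic.
Reduced Gröbner basis: {x + 2, y}.
Label its elements g_1 = x + 2, g_2 = y.

Reduce p = x*y**2 - 2*y modulo G:
  leading term x*y**2: subtract (y**2)·g_1 from x*y**2 - 2*y → -2*y**2 - 2*y
  leading term y**2: subtract (-2*y)·g_2 from -2*y**2 - 2*y → -2*y
  leading term y: subtract (-2)·g_2 from -2*y → 0
  normal form = 0.
Since the normal form is 0, p ∈ I.

Ideal membership is decidable via reduction modulo a Gröbner basis.

x*y**2 - 2*y lies in I (it reduces to 0).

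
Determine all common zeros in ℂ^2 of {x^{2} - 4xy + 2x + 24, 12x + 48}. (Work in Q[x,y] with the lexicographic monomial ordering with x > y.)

Compute a lex Gröbner basis by Buchberger's algorithm.
f_1 = x^{2} - 4xy + 2x + 24, LT = x^{2}.
f_2 = 12x + 48, LT = x.

S(f_1,f_2): lcm = x^{2}. S = -4xy - 2x + 24.
  leading term xy: subtract (-\tfrac{1}{3}y)·f_2 from -4xy - 2x + 24 → -2x + 16y + 24
  leading term x: subtract (-\tfrac{1}{6})·f_2 from -2x + 16y + 24 → 16y + 32
  leading term y: no divisor's leading term divides it; move 16y to the remainder.
  leading term 1: no divisor's leading term divides it; move 32 to the remainder.
  remainder 16y + 32 ≠ 0; add h_3 = 16y + 32 to the basis.

The other S-polynomials (S(f_1,h_3), S(f_2,h_3)) all reduce to 0 modulo the current basis, so we have a Gröbner basis.
Inter-reduce: drop elements whose leading term is divisible by another's, tail-reduce, and make monic.
Reduced Gröbner basis: {x + 4, y + 2}.

A lex Gröbner basis eliminates variables successively. Here y + 2 depends only on y, with roots {-2}; lifting each root through the earlier basis elements recovers the full solutions.
  y = -2: the earlier basis element becomes x + 4 = 0, giving x = -4 — point (-4, -2).
Substituting each solution back into the original system confirms all equations vanish.

{(-4, -2)}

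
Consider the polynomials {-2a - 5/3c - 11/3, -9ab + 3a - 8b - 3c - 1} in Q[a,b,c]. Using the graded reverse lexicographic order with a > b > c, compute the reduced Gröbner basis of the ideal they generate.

G = {bc + 17/15b - 11/15c - 13/15, a + 5/6c + 11/6}

f_1 = -2a - 5/3c - 11/3, LT = a.
f_2 = -9ab + 3a - 8b - 3c - 1, LT = ab.

S(f_1,f_2): lcm = ab. S = 5/6bc + 1/3a + 17/18b - 1/3c - 1/9.
  reduce S modulo (f_1, f_2):
  remainder 5/6bc + 17/18b - 11/18c - 13/18 ≠ 0; add g_3 = 5/6bc + 17/18b - 11/18c - 13/18 to the basis.

The other S-polynomials (S(f_1,g_3), S(f_2,g_3)) all reduce to 0 modulo the current basis, so we have a Gröbner basis.
Inter-reduce: drop elements whose leading term is divisible by another's, tail-reduce, and make monic.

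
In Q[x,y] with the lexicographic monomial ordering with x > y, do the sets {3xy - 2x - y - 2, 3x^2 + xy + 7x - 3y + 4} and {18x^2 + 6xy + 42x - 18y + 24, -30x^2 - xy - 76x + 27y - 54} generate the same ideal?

For a fixed monomial order, each ideal has a unique reduced Gröbner basis; comparing bases decides equality.
Buchberger on the first generating set:
f_1 = 3xy - 2x - y - 2, LT = xy.
f_2 = 3x^2 + xy + 7x - 3y + 4, LT = x^2.

S(f_1,f_2): lcm = x^2y. S = -2/3x^2 - 1/3xy^2 - 8/3xy - 2/3x + y^2 - 4/3y.
  reduce S modulo (f_1, f_2):
  remainder -8/9x + 8/9y^2 - 28/9y - 8/9 ≠ 0; add g_3 = -8/9x + 8/9y^2 - 28/9y - 8/9 to the basis.

S(f_1,g_3): lcm = xy. S = -2/3x + y^3 - 7/2y^2 - 4/3y - 2/3.
  reduce S modulo (f_1, f_2, g_3):
  remainder y^3 - 25/6y^2 + y ≠ 0; add g_4 = y^3 - 25/6y^2 + y to the basis.

The other S-polynomials (S(f_2,g_3), S(f_1,g_4), S(f_2,g_4), S(g_3,g_4)) all reduce to 0 modulo the current basis, so we have a Gröbner basis.
Inter-reduce: drop elements whose leading term is divisible by another's, tail-reduce, and make monic.
Reduced Gröbner basis: {x - y^2 + 7/2y + 1, y^3 - 25/6y^2 + y}.

Buchberger on the second generating set:
h_1 = 18x^2 + 6xy + 42x - 18y + 24, LT = x^2.
h_2 = -30x^2 - xy - 76x + 27y - 54, LT = x^2.

S(h_1,h_2): lcm = x^2. S = 3/10xy - 1/5x - 1/10y - 7/15.
  reduce S modulo (h_1, h_2):
  remainder 3/10xy - 1/5x - 1/10y - 7/15 ≠ 0; add k_3 = 3/10xy - 1/5x - 1/10y - 7/15 to the basis.

S(h_1,k_3): lcm = x^2y. S = 2/3x^2 + 1/3xy^2 + 8/3xy + 14/9x - y^2 + 4/3y.
  reduce S modulo (h_1, h_2, k_3):
  remainder 16/9x - 8/9y^2 + 92/27y + 88/27 ≠ 0; add k_4 = 16/9x - 8/9y^2 + 92/27y + 88/27 to the basis.

S(k_3,k_4): lcm = xy. S = -2/3x + 1/2y^3 - 23/12y^2 - 13/6y - 14/9.
  reduce S modulo (h_1, h_2, k_3, k_4):
  remainder 1/2y^3 - 9/4y^2 - 8/9y - 1/3 ≠ 0; add k_5 = 1/2y^3 - 9/4y^2 - 8/9y - 1/3 to the basis.

The other S-polynomials (S(h_2,k_3), S(h_1,k_4), S(h_2,k_4), S(h_1,k_5), S(h_2,k_5), S(k_3,k_5), S(k_4,k_5)) all reduce to 0 modulo the current basis, so we have a Gröbner basis.
Inter-reduce: drop elements whose leading term is divisible by another's, tail-reduce, and make monic.
Reduced Gröbner basis: {x - 1/2y^2 + 23/12y + 11/6, y^3 - 9/2y^2 - 16/9y - 2/3}.

These differ, so the ideals are not equal.

No, the ideals differ.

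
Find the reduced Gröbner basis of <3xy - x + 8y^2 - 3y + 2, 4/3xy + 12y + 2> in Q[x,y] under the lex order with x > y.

G = {x - 8y^2 + 30y + 5/2, y^3 - 15/4y^2 + 13/16y + 3/16}

f_1 = 3xy - x + 8y^2 - 3y + 2, LT = xy.
f_2 = 4/3xy + 12y + 2, LT = xy.

S(f_1,f_2): lcm = xy. S = -1/3x + 8/3y^2 - 10y - 5/6.
  reduce S modulo (f_1, f_2):
  remainder -1/3x + 8/3y^2 - 10y - 5/6 ≠ 0; add g_3 = -1/3x + 8/3y^2 - 10y - 5/6 to the basis.

S(f_1,g_3): lcm = xy. S = -1/3x + 8y^3 - 82/3y^2 - 7/2y + 2/3.
  reduce S modulo (f_1, f_2, g_3):
  remainder 8y^3 - 30y^2 + 13/2y + 3/2 ≠ 0; add g_4 = 8y^3 - 30y^2 + 13/2y + 3/2 to the basis.

The other S-polynomials (S(f_2,g_3), S(f_1,g_4), S(f_2,g_4), S(g_3,g_4)) all reduce to 0 modulo the current basis, so we have a Gröbner basis.
Inter-reduce: drop elements whose leading term is divisible by another's, tail-reduce, and make monic.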